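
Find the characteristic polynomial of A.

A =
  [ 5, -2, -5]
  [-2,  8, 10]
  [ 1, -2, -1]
x^3 - 12*x^2 + 48*x - 64

Expanding det(x·I − A) (e.g. by cofactor expansion or by noting that A is similar to its Jordan form J, which has the same characteristic polynomial as A) gives
  χ_A(x) = x^3 - 12*x^2 + 48*x - 64
which factors as (x - 4)^3. The eigenvalues (with algebraic multiplicities) are λ = 4 with multiplicity 3.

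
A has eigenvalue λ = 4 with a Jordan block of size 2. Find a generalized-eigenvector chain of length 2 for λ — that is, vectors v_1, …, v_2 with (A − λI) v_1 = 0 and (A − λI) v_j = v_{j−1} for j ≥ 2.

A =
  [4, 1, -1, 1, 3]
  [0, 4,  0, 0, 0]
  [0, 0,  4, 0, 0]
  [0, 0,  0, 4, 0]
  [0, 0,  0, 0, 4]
A Jordan chain for λ = 4 of length 2:
v_1 = (1, 0, 0, 0, 0)ᵀ
v_2 = (0, 1, 0, 0, 0)ᵀ

Let N = A − (4)·I. We want v_2 with N^2 v_2 = 0 but N^1 v_2 ≠ 0; then v_{j-1} := N · v_j for j = 2, …, 2.

Pick v_2 = (0, 1, 0, 0, 0)ᵀ.
Then v_1 = N · v_2 = (1, 0, 0, 0, 0)ᵀ.

Sanity check: (A − (4)·I) v_1 = (0, 0, 0, 0, 0)ᵀ = 0. ✓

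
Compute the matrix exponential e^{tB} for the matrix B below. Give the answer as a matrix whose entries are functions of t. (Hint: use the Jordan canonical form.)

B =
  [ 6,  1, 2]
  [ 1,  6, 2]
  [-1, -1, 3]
e^{tB} =
  [t*exp(5*t) + exp(5*t), t*exp(5*t), 2*t*exp(5*t)]
  [t*exp(5*t), t*exp(5*t) + exp(5*t), 2*t*exp(5*t)]
  [-t*exp(5*t), -t*exp(5*t), -2*t*exp(5*t) + exp(5*t)]

Strategy: write B = P · J · P⁻¹ where J is a Jordan canonical form, so e^{tB} = P · e^{tJ} · P⁻¹, and e^{tJ} can be computed block-by-block.

B has Jordan form
J =
  [5, 1, 0]
  [0, 5, 0]
  [0, 0, 5]
(up to reordering of blocks).

Per-block formulas:
  For a 2×2 Jordan block J_2(5): exp(t · J_2(5)) = e^(5t)·(I + t·N), where N is the 2×2 nilpotent shift.
  For a 1×1 block at λ = 5: exp(t · [5]) = [e^(5t)].

After assembling e^{tJ} and conjugating by P, we get:

e^{tB} =
  [t*exp(5*t) + exp(5*t), t*exp(5*t), 2*t*exp(5*t)]
  [t*exp(5*t), t*exp(5*t) + exp(5*t), 2*t*exp(5*t)]
  [-t*exp(5*t), -t*exp(5*t), -2*t*exp(5*t) + exp(5*t)]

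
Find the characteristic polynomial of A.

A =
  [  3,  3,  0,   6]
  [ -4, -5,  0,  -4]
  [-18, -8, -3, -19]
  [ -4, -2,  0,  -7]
x^4 + 12*x^3 + 54*x^2 + 108*x + 81

Expanding det(x·I − A) (e.g. by cofactor expansion or by noting that A is similar to its Jordan form J, which has the same characteristic polynomial as A) gives
  χ_A(x) = x^4 + 12*x^3 + 54*x^2 + 108*x + 81
which factors as (x + 3)^4. The eigenvalues (with algebraic multiplicities) are λ = -3 with multiplicity 4.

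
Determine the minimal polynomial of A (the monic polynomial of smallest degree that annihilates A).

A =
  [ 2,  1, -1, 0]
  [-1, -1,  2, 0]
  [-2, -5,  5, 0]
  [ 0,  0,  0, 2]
x^3 - 6*x^2 + 12*x - 8

The characteristic polynomial is χ_A(x) = (x - 2)^4, so the eigenvalues are known. The minimal polynomial is
  m_A(x) = Π_λ (x − λ)^{k_λ}
where k_λ is the size of the *largest* Jordan block for λ (equivalently, the smallest k with (A − λI)^k v = 0 for every generalised eigenvector v of λ).

  λ = 2: largest Jordan block has size 3, contributing (x − 2)^3

So m_A(x) = (x - 2)^3 = x^3 - 6*x^2 + 12*x - 8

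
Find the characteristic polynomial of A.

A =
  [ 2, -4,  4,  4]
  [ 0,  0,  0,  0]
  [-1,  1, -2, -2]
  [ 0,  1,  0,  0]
x^4

Expanding det(x·I − A) (e.g. by cofactor expansion or by noting that A is similar to its Jordan form J, which has the same characteristic polynomial as A) gives
  χ_A(x) = x^4
which factors as x^4. The eigenvalues (with algebraic multiplicities) are λ = 0 with multiplicity 4.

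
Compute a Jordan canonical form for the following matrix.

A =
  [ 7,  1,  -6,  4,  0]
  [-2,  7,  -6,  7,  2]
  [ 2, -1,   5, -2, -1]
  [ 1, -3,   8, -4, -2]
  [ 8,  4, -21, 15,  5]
J_3(4) ⊕ J_2(4)

The characteristic polynomial is
  det(x·I − A) = x^5 - 20*x^4 + 160*x^3 - 640*x^2 + 1280*x - 1024 = (x - 4)^5

Eigenvalues and multiplicities (the geometric multiplicity of λ is n − rank(A − λI), which equals the number of Jordan blocks for λ):
  λ = 4: algebraic multiplicity = 5, geometric multiplicity = 2

Determining the block sizes for each eigenvalue:
  λ = 4: with am = 5 and gm = 2, the partition is not yet determined (e.g. several partitions of 5 into 2 parts exist). Let N = A − (4)·I. Computing rank(N^1) = 3, rank(N^2) = 1, rank(N^3) = 0; the number of blocks of size ≥ j is rank(N^{j−1}) − rank(N^j), giving [2, 2, 1]. So we have 1 block(s) of size 3, 1 block(s) of size 2 → block sizes [3, 2]

Assembling the blocks gives a Jordan form
J =
  [4, 1, 0, 0, 0]
  [0, 4, 1, 0, 0]
  [0, 0, 4, 0, 0]
  [0, 0, 0, 4, 1]
  [0, 0, 0, 0, 4]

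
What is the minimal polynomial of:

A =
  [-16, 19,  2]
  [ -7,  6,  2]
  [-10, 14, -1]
x^3 + 11*x^2 + 39*x + 45

The characteristic polynomial is χ_A(x) = (x + 3)^2*(x + 5), so the eigenvalues are known. The minimal polynomial is
  m_A(x) = Π_λ (x − λ)^{k_λ}
where k_λ is the size of the *largest* Jordan block for λ (equivalently, the smallest k with (A − λI)^k v = 0 for every generalised eigenvector v of λ).

  λ = -5: largest Jordan block has size 1, contributing (x + 5)
  λ = -3: largest Jordan block has size 2, contributing (x + 3)^2

So m_A(x) = (x + 3)^2*(x + 5) = x^3 + 11*x^2 + 39*x + 45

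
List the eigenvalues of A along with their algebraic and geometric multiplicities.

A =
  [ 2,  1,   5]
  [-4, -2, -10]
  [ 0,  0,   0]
λ = 0: alg = 3, geom = 2

Step 1 — factor the characteristic polynomial to read off the algebraic multiplicities:
  χ_A(x) = x^3

Step 2 — compute geometric multiplicities via the rank-nullity identity g(λ) = n − rank(A − λI):
  rank(A − (0)·I) = 1, so dim ker(A − (0)·I) = n − 1 = 2

Summary:
  λ = 0: algebraic multiplicity = 3, geometric multiplicity = 2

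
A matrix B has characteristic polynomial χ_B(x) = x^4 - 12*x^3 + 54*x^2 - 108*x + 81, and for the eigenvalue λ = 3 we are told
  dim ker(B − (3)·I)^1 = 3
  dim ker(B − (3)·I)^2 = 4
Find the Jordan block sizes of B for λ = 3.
Block sizes for λ = 3: [2, 1, 1]

From the dimensions of kernels of powers, the number of Jordan blocks of size at least j is d_j − d_{j−1} where d_j = dim ker(N^j) (with d_0 = 0). Computing the differences gives [3, 1].
The number of blocks of size exactly k is (#blocks of size ≥ k) − (#blocks of size ≥ k + 1), so the partition is: 2 block(s) of size 1, 1 block(s) of size 2.
In nonincreasing order the block sizes are [2, 1, 1].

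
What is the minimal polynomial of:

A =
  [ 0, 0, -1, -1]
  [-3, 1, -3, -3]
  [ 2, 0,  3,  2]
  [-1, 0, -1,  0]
x^2 - 2*x + 1

The characteristic polynomial is χ_A(x) = (x - 1)^4, so the eigenvalues are known. The minimal polynomial is
  m_A(x) = Π_λ (x − λ)^{k_λ}
where k_λ is the size of the *largest* Jordan block for λ (equivalently, the smallest k with (A − λI)^k v = 0 for every generalised eigenvector v of λ).

  λ = 1: largest Jordan block has size 2, contributing (x − 1)^2

So m_A(x) = (x - 1)^2 = x^2 - 2*x + 1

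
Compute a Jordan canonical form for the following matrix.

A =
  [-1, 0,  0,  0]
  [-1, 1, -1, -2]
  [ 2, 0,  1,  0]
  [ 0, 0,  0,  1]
J_1(-1) ⊕ J_2(1) ⊕ J_1(1)

The characteristic polynomial is
  det(x·I − A) = x^4 - 2*x^3 + 2*x - 1 = (x - 1)^3*(x + 1)

Eigenvalues and multiplicities (the geometric multiplicity of λ is n − rank(A − λI), which equals the number of Jordan blocks for λ):
  λ = -1: algebraic multiplicity = 1, geometric multiplicity = 1
  λ = 1: algebraic multiplicity = 3, geometric multiplicity = 2

Determining the block sizes for each eigenvalue:
  λ = -1: one block (gm = 1), so the single block has size am = 1 → block sizes [1]
  λ = 1: 2 blocks summing to 3 forces exactly one block of size 2 and the rest size 1 → block sizes [2, 1]

Assembling the blocks gives a Jordan form
J =
  [-1, 0, 0, 0]
  [ 0, 1, 1, 0]
  [ 0, 0, 1, 0]
  [ 0, 0, 0, 1]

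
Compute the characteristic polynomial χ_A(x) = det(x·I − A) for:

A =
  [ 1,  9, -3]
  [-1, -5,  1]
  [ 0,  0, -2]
x^3 + 6*x^2 + 12*x + 8

Expanding det(x·I − A) (e.g. by cofactor expansion or by noting that A is similar to its Jordan form J, which has the same characteristic polynomial as A) gives
  χ_A(x) = x^3 + 6*x^2 + 12*x + 8
which factors as (x + 2)^3. The eigenvalues (with algebraic multiplicities) are λ = -2 with multiplicity 3.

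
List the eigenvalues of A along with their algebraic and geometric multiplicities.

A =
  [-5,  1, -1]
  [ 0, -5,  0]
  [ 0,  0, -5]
λ = -5: alg = 3, geom = 2

Step 1 — factor the characteristic polynomial to read off the algebraic multiplicities:
  χ_A(x) = (x + 5)^3

Step 2 — compute geometric multiplicities via the rank-nullity identity g(λ) = n − rank(A − λI):
  rank(A − (-5)·I) = 1, so dim ker(A − (-5)·I) = n − 1 = 2

Summary:
  λ = -5: algebraic multiplicity = 3, geometric multiplicity = 2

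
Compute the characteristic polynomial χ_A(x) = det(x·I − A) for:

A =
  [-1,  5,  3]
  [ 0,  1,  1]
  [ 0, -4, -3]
x^3 + 3*x^2 + 3*x + 1

Expanding det(x·I − A) (e.g. by cofactor expansion or by noting that A is similar to its Jordan form J, which has the same characteristic polynomial as A) gives
  χ_A(x) = x^3 + 3*x^2 + 3*x + 1
which factors as (x + 1)^3. The eigenvalues (with algebraic multiplicities) are λ = -1 with multiplicity 3.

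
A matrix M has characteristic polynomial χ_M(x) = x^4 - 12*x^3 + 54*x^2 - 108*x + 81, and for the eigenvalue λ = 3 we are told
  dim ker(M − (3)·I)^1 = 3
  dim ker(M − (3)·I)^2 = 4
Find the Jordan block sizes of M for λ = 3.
Block sizes for λ = 3: [2, 1, 1]

From the dimensions of kernels of powers, the number of Jordan blocks of size at least j is d_j − d_{j−1} where d_j = dim ker(N^j) (with d_0 = 0). Computing the differences gives [3, 1].
The number of blocks of size exactly k is (#blocks of size ≥ k) − (#blocks of size ≥ k + 1), so the partition is: 2 block(s) of size 1, 1 block(s) of size 2.
In nonincreasing order the block sizes are [2, 1, 1].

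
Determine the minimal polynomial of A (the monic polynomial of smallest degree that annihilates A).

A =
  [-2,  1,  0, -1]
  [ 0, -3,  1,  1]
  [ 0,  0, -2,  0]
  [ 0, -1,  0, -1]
x^3 + 6*x^2 + 12*x + 8

The characteristic polynomial is χ_A(x) = (x + 2)^4, so the eigenvalues are known. The minimal polynomial is
  m_A(x) = Π_λ (x − λ)^{k_λ}
where k_λ is the size of the *largest* Jordan block for λ (equivalently, the smallest k with (A − λI)^k v = 0 for every generalised eigenvector v of λ).

  λ = -2: largest Jordan block has size 3, contributing (x + 2)^3

So m_A(x) = (x + 2)^3 = x^3 + 6*x^2 + 12*x + 8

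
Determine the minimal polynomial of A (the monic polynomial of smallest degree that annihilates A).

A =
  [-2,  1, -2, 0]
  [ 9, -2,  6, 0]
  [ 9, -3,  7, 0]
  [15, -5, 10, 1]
x^2 - 2*x + 1

The characteristic polynomial is χ_A(x) = (x - 1)^4, so the eigenvalues are known. The minimal polynomial is
  m_A(x) = Π_λ (x − λ)^{k_λ}
where k_λ is the size of the *largest* Jordan block for λ (equivalently, the smallest k with (A − λI)^k v = 0 for every generalised eigenvector v of λ).

  λ = 1: largest Jordan block has size 2, contributing (x − 1)^2

So m_A(x) = (x - 1)^2 = x^2 - 2*x + 1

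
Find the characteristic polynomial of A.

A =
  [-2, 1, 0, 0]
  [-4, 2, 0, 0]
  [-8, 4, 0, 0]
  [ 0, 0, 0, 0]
x^4

Expanding det(x·I − A) (e.g. by cofactor expansion or by noting that A is similar to its Jordan form J, which has the same characteristic polynomial as A) gives
  χ_A(x) = x^4
which factors as x^4. The eigenvalues (with algebraic multiplicities) are λ = 0 with multiplicity 4.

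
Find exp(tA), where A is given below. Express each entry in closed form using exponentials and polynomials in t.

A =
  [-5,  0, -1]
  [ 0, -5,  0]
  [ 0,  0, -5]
e^{tA} =
  [exp(-5*t), 0, -t*exp(-5*t)]
  [0, exp(-5*t), 0]
  [0, 0, exp(-5*t)]

Strategy: write A = P · J · P⁻¹ where J is a Jordan canonical form, so e^{tA} = P · e^{tJ} · P⁻¹, and e^{tJ} can be computed block-by-block.

A has Jordan form
J =
  [-5,  1,  0]
  [ 0, -5,  0]
  [ 0,  0, -5]
(up to reordering of blocks).

Per-block formulas:
  For a 1×1 block at λ = -5: exp(t · [-5]) = [e^(-5t)].
  For a 2×2 Jordan block J_2(-5): exp(t · J_2(-5)) = e^(-5t)·(I + t·N), where N is the 2×2 nilpotent shift.

After assembling e^{tJ} and conjugating by P, we get:

e^{tA} =
  [exp(-5*t), 0, -t*exp(-5*t)]
  [0, exp(-5*t), 0]
  [0, 0, exp(-5*t)]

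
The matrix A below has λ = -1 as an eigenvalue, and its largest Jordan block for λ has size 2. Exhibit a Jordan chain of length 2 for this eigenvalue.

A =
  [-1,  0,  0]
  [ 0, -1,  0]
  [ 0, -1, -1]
A Jordan chain for λ = -1 of length 2:
v_1 = (0, 0, -1)ᵀ
v_2 = (0, 1, 0)ᵀ

Let N = A − (-1)·I. We want v_2 with N^2 v_2 = 0 but N^1 v_2 ≠ 0; then v_{j-1} := N · v_j for j = 2, …, 2.

Pick v_2 = (0, 1, 0)ᵀ.
Then v_1 = N · v_2 = (0, 0, -1)ᵀ.

Sanity check: (A − (-1)·I) v_1 = (0, 0, 0)ᵀ = 0. ✓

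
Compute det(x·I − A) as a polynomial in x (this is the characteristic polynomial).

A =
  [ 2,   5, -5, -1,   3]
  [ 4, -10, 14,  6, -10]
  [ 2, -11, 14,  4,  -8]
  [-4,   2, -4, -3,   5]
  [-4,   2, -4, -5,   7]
x^5 - 10*x^4 + 40*x^3 - 80*x^2 + 80*x - 32

Expanding det(x·I − A) (e.g. by cofactor expansion or by noting that A is similar to its Jordan form J, which has the same characteristic polynomial as A) gives
  χ_A(x) = x^5 - 10*x^4 + 40*x^3 - 80*x^2 + 80*x - 32
which factors as (x - 2)^5. The eigenvalues (with algebraic multiplicities) are λ = 2 with multiplicity 5.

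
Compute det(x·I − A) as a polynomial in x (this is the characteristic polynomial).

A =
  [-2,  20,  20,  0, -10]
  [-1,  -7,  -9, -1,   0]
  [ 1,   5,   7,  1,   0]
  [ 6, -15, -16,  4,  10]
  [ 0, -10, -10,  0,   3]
x^5 - 5*x^4 - 5*x^3 + 45*x^2 - 108

Expanding det(x·I − A) (e.g. by cofactor expansion or by noting that A is similar to its Jordan form J, which has the same characteristic polynomial as A) gives
  χ_A(x) = x^5 - 5*x^4 - 5*x^3 + 45*x^2 - 108
which factors as (x - 3)^3*(x + 2)^2. The eigenvalues (with algebraic multiplicities) are λ = -2 with multiplicity 2, λ = 3 with multiplicity 3.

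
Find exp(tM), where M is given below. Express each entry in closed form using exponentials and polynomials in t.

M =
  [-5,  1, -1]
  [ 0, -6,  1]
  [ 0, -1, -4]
e^{tM} =
  [exp(-5*t), t*exp(-5*t), -t*exp(-5*t)]
  [0, -t*exp(-5*t) + exp(-5*t), t*exp(-5*t)]
  [0, -t*exp(-5*t), t*exp(-5*t) + exp(-5*t)]

Strategy: write M = P · J · P⁻¹ where J is a Jordan canonical form, so e^{tM} = P · e^{tJ} · P⁻¹, and e^{tJ} can be computed block-by-block.

M has Jordan form
J =
  [-5,  1,  0]
  [ 0, -5,  0]
  [ 0,  0, -5]
(up to reordering of blocks).

Per-block formulas:
  For a 2×2 Jordan block J_2(-5): exp(t · J_2(-5)) = e^(-5t)·(I + t·N), where N is the 2×2 nilpotent shift.
  For a 1×1 block at λ = -5: exp(t · [-5]) = [e^(-5t)].

After assembling e^{tJ} and conjugating by P, we get:

e^{tM} =
  [exp(-5*t), t*exp(-5*t), -t*exp(-5*t)]
  [0, -t*exp(-5*t) + exp(-5*t), t*exp(-5*t)]
  [0, -t*exp(-5*t), t*exp(-5*t) + exp(-5*t)]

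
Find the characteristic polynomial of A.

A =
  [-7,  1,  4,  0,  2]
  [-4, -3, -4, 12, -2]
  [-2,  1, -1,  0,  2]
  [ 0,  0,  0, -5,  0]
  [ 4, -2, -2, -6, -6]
x^5 + 22*x^4 + 190*x^3 + 800*x^2 + 1625*x + 1250

Expanding det(x·I − A) (e.g. by cofactor expansion or by noting that A is similar to its Jordan form J, which has the same characteristic polynomial as A) gives
  χ_A(x) = x^5 + 22*x^4 + 190*x^3 + 800*x^2 + 1625*x + 1250
which factors as (x + 2)*(x + 5)^4. The eigenvalues (with algebraic multiplicities) are λ = -5 with multiplicity 4, λ = -2 with multiplicity 1.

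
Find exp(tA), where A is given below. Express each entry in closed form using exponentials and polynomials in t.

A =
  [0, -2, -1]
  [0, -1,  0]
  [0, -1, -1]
e^{tA} =
  [1, -t*exp(-t) - 1 + exp(-t), -1 + exp(-t)]
  [0, exp(-t), 0]
  [0, -t*exp(-t), exp(-t)]

Strategy: write A = P · J · P⁻¹ where J is a Jordan canonical form, so e^{tA} = P · e^{tJ} · P⁻¹, and e^{tJ} can be computed block-by-block.

A has Jordan form
J =
  [-1,  1, 0]
  [ 0, -1, 0]
  [ 0,  0, 0]
(up to reordering of blocks).

Per-block formulas:
  For a 1×1 block at λ = 0: exp(t · [0]) = [e^(0t)].
  For a 2×2 Jordan block J_2(-1): exp(t · J_2(-1)) = e^(-1t)·(I + t·N), where N is the 2×2 nilpotent shift.

After assembling e^{tJ} and conjugating by P, we get:

e^{tA} =
  [1, -t*exp(-t) - 1 + exp(-t), -1 + exp(-t)]
  [0, exp(-t), 0]
  [0, -t*exp(-t), exp(-t)]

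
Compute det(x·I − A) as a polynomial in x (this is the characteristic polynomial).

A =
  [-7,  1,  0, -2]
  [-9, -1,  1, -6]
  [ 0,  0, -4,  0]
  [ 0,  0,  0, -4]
x^4 + 16*x^3 + 96*x^2 + 256*x + 256

Expanding det(x·I − A) (e.g. by cofactor expansion or by noting that A is similar to its Jordan form J, which has the same characteristic polynomial as A) gives
  χ_A(x) = x^4 + 16*x^3 + 96*x^2 + 256*x + 256
which factors as (x + 4)^4. The eigenvalues (with algebraic multiplicities) are λ = -4 with multiplicity 4.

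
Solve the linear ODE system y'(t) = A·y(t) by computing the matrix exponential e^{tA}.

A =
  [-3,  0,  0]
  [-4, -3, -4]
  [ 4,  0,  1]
e^{tA} =
  [exp(-3*t), 0, 0]
  [-exp(t) + exp(-3*t), exp(-3*t), -exp(t) + exp(-3*t)]
  [exp(t) - exp(-3*t), 0, exp(t)]

Strategy: write A = P · J · P⁻¹ where J is a Jordan canonical form, so e^{tA} = P · e^{tJ} · P⁻¹, and e^{tJ} can be computed block-by-block.

A has Jordan form
J =
  [-3,  0, 0]
  [ 0, -3, 0]
  [ 0,  0, 1]
(up to reordering of blocks).

Per-block formulas:
  For a 1×1 block at λ = -3: exp(t · [-3]) = [e^(-3t)].
  For a 1×1 block at λ = 1: exp(t · [1]) = [e^(1t)].

After assembling e^{tJ} and conjugating by P, we get:

e^{tA} =
  [exp(-3*t), 0, 0]
  [-exp(t) + exp(-3*t), exp(-3*t), -exp(t) + exp(-3*t)]
  [exp(t) - exp(-3*t), 0, exp(t)]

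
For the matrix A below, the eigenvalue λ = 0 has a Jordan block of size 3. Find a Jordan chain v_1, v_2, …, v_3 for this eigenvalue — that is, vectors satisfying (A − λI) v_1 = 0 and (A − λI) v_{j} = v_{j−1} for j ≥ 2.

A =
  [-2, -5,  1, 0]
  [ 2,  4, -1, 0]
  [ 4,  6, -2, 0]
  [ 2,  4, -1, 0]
A Jordan chain for λ = 0 of length 3:
v_1 = (-2, 0, -4, 0)ᵀ
v_2 = (-2, 2, 4, 2)ᵀ
v_3 = (1, 0, 0, 0)ᵀ

Let N = A − (0)·I. We want v_3 with N^3 v_3 = 0 but N^2 v_3 ≠ 0; then v_{j-1} := N · v_j for j = 3, …, 2.

Pick v_3 = (1, 0, 0, 0)ᵀ.
Then v_2 = N · v_3 = (-2, 2, 4, 2)ᵀ.
Then v_1 = N · v_2 = (-2, 0, -4, 0)ᵀ.

Sanity check: (A − (0)·I) v_1 = (0, 0, 0, 0)ᵀ = 0. ✓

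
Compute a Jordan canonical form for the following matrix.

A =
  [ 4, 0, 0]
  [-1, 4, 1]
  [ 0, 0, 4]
J_2(4) ⊕ J_1(4)

The characteristic polynomial is
  det(x·I − A) = x^3 - 12*x^2 + 48*x - 64 = (x - 4)^3

Eigenvalues and multiplicities (the geometric multiplicity of λ is n − rank(A − λI), which equals the number of Jordan blocks for λ):
  λ = 4: algebraic multiplicity = 3, geometric multiplicity = 2

Determining the block sizes for each eigenvalue:
  λ = 4: 2 blocks summing to 3 forces exactly one block of size 2 and the rest size 1 → block sizes [2, 1]

Assembling the blocks gives a Jordan form
J =
  [4, 1, 0]
  [0, 4, 0]
  [0, 0, 4]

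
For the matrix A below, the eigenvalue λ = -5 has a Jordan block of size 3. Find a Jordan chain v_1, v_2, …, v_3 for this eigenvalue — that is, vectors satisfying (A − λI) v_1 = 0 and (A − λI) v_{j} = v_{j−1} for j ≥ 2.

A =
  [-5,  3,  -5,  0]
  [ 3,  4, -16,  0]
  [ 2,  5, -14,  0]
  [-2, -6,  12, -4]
A Jordan chain for λ = -5 of length 3:
v_1 = (-1, -5, -3, 4)ᵀ
v_2 = (0, 3, 2, -2)ᵀ
v_3 = (1, 0, 0, 0)ᵀ

Let N = A − (-5)·I. We want v_3 with N^3 v_3 = 0 but N^2 v_3 ≠ 0; then v_{j-1} := N · v_j for j = 3, …, 2.

Pick v_3 = (1, 0, 0, 0)ᵀ.
Then v_2 = N · v_3 = (0, 3, 2, -2)ᵀ.
Then v_1 = N · v_2 = (-1, -5, -3, 4)ᵀ.

Sanity check: (A − (-5)·I) v_1 = (0, 0, 0, 0)ᵀ = 0. ✓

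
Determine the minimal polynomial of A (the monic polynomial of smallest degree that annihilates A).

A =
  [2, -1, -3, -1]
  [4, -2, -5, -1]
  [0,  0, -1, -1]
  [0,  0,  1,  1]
x^3

The characteristic polynomial is χ_A(x) = x^4, so the eigenvalues are known. The minimal polynomial is
  m_A(x) = Π_λ (x − λ)^{k_λ}
where k_λ is the size of the *largest* Jordan block for λ (equivalently, the smallest k with (A − λI)^k v = 0 for every generalised eigenvector v of λ).

  λ = 0: largest Jordan block has size 3, contributing (x − 0)^3

So m_A(x) = x^3 = x^3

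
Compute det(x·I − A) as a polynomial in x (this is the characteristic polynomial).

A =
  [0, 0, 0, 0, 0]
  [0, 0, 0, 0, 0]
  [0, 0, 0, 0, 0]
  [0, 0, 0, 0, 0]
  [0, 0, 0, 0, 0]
x^5

Expanding det(x·I − A) (e.g. by cofactor expansion or by noting that A is similar to its Jordan form J, which has the same characteristic polynomial as A) gives
  χ_A(x) = x^5
which factors as x^5. The eigenvalues (with algebraic multiplicities) are λ = 0 with multiplicity 5.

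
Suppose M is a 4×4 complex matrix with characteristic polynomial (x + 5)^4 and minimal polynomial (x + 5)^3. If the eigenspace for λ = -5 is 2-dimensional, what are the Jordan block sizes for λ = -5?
Block sizes for λ = -5: [3, 1]

Step 1 — from the characteristic polynomial, algebraic multiplicity of λ = -5 is 4. From dim ker(M − (-5)·I) = 2, there are exactly 2 Jordan blocks for λ = -5.
Step 2 — from the minimal polynomial, the factor (x + 5)^3 tells us the largest block for λ = -5 has size 3.
Step 3 — with total size 4, 2 blocks, and largest block 3, the block sizes (in nonincreasing order) are [3, 1].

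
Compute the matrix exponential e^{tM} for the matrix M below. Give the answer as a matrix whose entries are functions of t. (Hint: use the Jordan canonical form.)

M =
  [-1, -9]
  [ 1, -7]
e^{tM} =
  [3*t*exp(-4*t) + exp(-4*t), -9*t*exp(-4*t)]
  [t*exp(-4*t), -3*t*exp(-4*t) + exp(-4*t)]

Strategy: write M = P · J · P⁻¹ where J is a Jordan canonical form, so e^{tM} = P · e^{tJ} · P⁻¹, and e^{tJ} can be computed block-by-block.

M has Jordan form
J =
  [-4,  1]
  [ 0, -4]
(up to reordering of blocks).

Per-block formulas:
  For a 2×2 Jordan block J_2(-4): exp(t · J_2(-4)) = e^(-4t)·(I + t·N), where N is the 2×2 nilpotent shift.

After assembling e^{tJ} and conjugating by P, we get:

e^{tM} =
  [3*t*exp(-4*t) + exp(-4*t), -9*t*exp(-4*t)]
  [t*exp(-4*t), -3*t*exp(-4*t) + exp(-4*t)]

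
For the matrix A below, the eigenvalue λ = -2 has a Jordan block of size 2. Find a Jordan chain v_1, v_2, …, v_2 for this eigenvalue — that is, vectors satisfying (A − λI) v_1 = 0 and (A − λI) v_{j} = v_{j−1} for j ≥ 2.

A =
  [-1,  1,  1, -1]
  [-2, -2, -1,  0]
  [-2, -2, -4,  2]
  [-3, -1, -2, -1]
A Jordan chain for λ = -2 of length 2:
v_1 = (1, -2, -2, -3)ᵀ
v_2 = (1, 0, 0, 0)ᵀ

Let N = A − (-2)·I. We want v_2 with N^2 v_2 = 0 but N^1 v_2 ≠ 0; then v_{j-1} := N · v_j for j = 2, …, 2.

Pick v_2 = (1, 0, 0, 0)ᵀ.
Then v_1 = N · v_2 = (1, -2, -2, -3)ᵀ.

Sanity check: (A − (-2)·I) v_1 = (0, 0, 0, 0)ᵀ = 0. ✓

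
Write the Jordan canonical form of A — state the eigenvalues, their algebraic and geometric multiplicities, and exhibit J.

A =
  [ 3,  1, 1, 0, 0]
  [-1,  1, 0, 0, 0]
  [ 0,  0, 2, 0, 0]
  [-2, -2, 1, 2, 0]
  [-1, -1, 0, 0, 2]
J_3(2) ⊕ J_1(2) ⊕ J_1(2)

The characteristic polynomial is
  det(x·I − A) = x^5 - 10*x^4 + 40*x^3 - 80*x^2 + 80*x - 32 = (x - 2)^5

Eigenvalues and multiplicities (the geometric multiplicity of λ is n − rank(A − λI), which equals the number of Jordan blocks for λ):
  λ = 2: algebraic multiplicity = 5, geometric multiplicity = 3

Determining the block sizes for each eigenvalue:
  λ = 2: with am = 5 and gm = 3, the partition is not yet determined (e.g. several partitions of 5 into 3 parts exist). Let N = A − (2)·I. Computing rank(N^1) = 2, rank(N^2) = 1, rank(N^3) = 0; the number of blocks of size ≥ j is rank(N^{j−1}) − rank(N^j), giving [3, 1, 1]. So we have 1 block(s) of size 3, 2 block(s) of size 1 → block sizes [3, 1, 1]

Assembling the blocks gives a Jordan form
J =
  [2, 1, 0, 0, 0]
  [0, 2, 1, 0, 0]
  [0, 0, 2, 0, 0]
  [0, 0, 0, 2, 0]
  [0, 0, 0, 0, 2]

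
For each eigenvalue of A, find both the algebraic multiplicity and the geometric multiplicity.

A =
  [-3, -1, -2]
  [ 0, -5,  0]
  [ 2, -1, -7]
λ = -5: alg = 3, geom = 2

Step 1 — factor the characteristic polynomial to read off the algebraic multiplicities:
  χ_A(x) = (x + 5)^3

Step 2 — compute geometric multiplicities via the rank-nullity identity g(λ) = n − rank(A − λI):
  rank(A − (-5)·I) = 1, so dim ker(A − (-5)·I) = n − 1 = 2

Summary:
  λ = -5: algebraic multiplicity = 3, geometric multiplicity = 2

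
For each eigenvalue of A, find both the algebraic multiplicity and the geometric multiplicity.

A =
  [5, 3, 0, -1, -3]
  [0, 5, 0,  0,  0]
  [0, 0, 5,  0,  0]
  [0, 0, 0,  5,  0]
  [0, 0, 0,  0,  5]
λ = 5: alg = 5, geom = 4

Step 1 — factor the characteristic polynomial to read off the algebraic multiplicities:
  χ_A(x) = (x - 5)^5

Step 2 — compute geometric multiplicities via the rank-nullity identity g(λ) = n − rank(A − λI):
  rank(A − (5)·I) = 1, so dim ker(A − (5)·I) = n − 1 = 4

Summary:
  λ = 5: algebraic multiplicity = 5, geometric multiplicity = 4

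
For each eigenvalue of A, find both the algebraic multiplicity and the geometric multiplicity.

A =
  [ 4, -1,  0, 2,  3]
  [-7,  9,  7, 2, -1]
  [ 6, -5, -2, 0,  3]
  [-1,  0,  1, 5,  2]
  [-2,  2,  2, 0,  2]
λ = 3: alg = 2, geom = 2; λ = 4: alg = 3, geom = 2

Step 1 — factor the characteristic polynomial to read off the algebraic multiplicities:
  χ_A(x) = (x - 4)^3*(x - 3)^2

Step 2 — compute geometric multiplicities via the rank-nullity identity g(λ) = n − rank(A − λI):
  rank(A − (3)·I) = 3, so dim ker(A − (3)·I) = n − 3 = 2
  rank(A − (4)·I) = 3, so dim ker(A − (4)·I) = n − 3 = 2

Summary:
  λ = 3: algebraic multiplicity = 2, geometric multiplicity = 2
  λ = 4: algebraic multiplicity = 3, geometric multiplicity = 2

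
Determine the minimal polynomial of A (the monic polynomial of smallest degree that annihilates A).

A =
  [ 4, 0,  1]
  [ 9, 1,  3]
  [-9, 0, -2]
x^2 - 2*x + 1

The characteristic polynomial is χ_A(x) = (x - 1)^3, so the eigenvalues are known. The minimal polynomial is
  m_A(x) = Π_λ (x − λ)^{k_λ}
where k_λ is the size of the *largest* Jordan block for λ (equivalently, the smallest k with (A − λI)^k v = 0 for every generalised eigenvector v of λ).

  λ = 1: largest Jordan block has size 2, contributing (x − 1)^2

So m_A(x) = (x - 1)^2 = x^2 - 2*x + 1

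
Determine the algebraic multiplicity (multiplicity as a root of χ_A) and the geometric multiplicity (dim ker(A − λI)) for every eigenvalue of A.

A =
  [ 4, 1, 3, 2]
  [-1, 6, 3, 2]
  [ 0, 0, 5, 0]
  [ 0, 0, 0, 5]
λ = 5: alg = 4, geom = 3

Step 1 — factor the characteristic polynomial to read off the algebraic multiplicities:
  χ_A(x) = (x - 5)^4

Step 2 — compute geometric multiplicities via the rank-nullity identity g(λ) = n − rank(A − λI):
  rank(A − (5)·I) = 1, so dim ker(A − (5)·I) = n − 1 = 3

Summary:
  λ = 5: algebraic multiplicity = 4, geometric multiplicity = 3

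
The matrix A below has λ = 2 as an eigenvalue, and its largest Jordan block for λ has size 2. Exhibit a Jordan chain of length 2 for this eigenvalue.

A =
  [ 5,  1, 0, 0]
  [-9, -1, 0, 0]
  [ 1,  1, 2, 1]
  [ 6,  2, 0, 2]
A Jordan chain for λ = 2 of length 2:
v_1 = (3, -9, 1, 6)ᵀ
v_2 = (1, 0, 0, 0)ᵀ

Let N = A − (2)·I. We want v_2 with N^2 v_2 = 0 but N^1 v_2 ≠ 0; then v_{j-1} := N · v_j for j = 2, …, 2.

Pick v_2 = (1, 0, 0, 0)ᵀ.
Then v_1 = N · v_2 = (3, -9, 1, 6)ᵀ.

Sanity check: (A − (2)·I) v_1 = (0, 0, 0, 0)ᵀ = 0. ✓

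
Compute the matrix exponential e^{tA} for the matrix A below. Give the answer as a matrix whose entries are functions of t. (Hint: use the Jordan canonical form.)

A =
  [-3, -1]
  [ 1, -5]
e^{tA} =
  [t*exp(-4*t) + exp(-4*t), -t*exp(-4*t)]
  [t*exp(-4*t), -t*exp(-4*t) + exp(-4*t)]

Strategy: write A = P · J · P⁻¹ where J is a Jordan canonical form, so e^{tA} = P · e^{tJ} · P⁻¹, and e^{tJ} can be computed block-by-block.

A has Jordan form
J =
  [-4,  1]
  [ 0, -4]
(up to reordering of blocks).

Per-block formulas:
  For a 2×2 Jordan block J_2(-4): exp(t · J_2(-4)) = e^(-4t)·(I + t·N), where N is the 2×2 nilpotent shift.

After assembling e^{tJ} and conjugating by P, we get:

e^{tA} =
  [t*exp(-4*t) + exp(-4*t), -t*exp(-4*t)]
  [t*exp(-4*t), -t*exp(-4*t) + exp(-4*t)]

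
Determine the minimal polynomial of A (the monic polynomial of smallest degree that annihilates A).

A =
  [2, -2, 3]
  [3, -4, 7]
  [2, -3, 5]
x^3 - 3*x^2 + 3*x - 1

The characteristic polynomial is χ_A(x) = (x - 1)^3, so the eigenvalues are known. The minimal polynomial is
  m_A(x) = Π_λ (x − λ)^{k_λ}
where k_λ is the size of the *largest* Jordan block for λ (equivalently, the smallest k with (A − λI)^k v = 0 for every generalised eigenvector v of λ).

  λ = 1: largest Jordan block has size 3, contributing (x − 1)^3

So m_A(x) = (x - 1)^3 = x^3 - 3*x^2 + 3*x - 1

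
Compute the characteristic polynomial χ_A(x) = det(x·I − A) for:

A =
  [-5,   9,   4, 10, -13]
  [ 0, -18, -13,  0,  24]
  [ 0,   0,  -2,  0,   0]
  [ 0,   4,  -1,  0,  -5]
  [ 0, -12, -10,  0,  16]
x^5 + 9*x^4 + 24*x^3 + 20*x^2

Expanding det(x·I − A) (e.g. by cofactor expansion or by noting that A is similar to its Jordan form J, which has the same characteristic polynomial as A) gives
  χ_A(x) = x^5 + 9*x^4 + 24*x^3 + 20*x^2
which factors as x^2*(x + 2)^2*(x + 5). The eigenvalues (with algebraic multiplicities) are λ = -5 with multiplicity 1, λ = -2 with multiplicity 2, λ = 0 with multiplicity 2.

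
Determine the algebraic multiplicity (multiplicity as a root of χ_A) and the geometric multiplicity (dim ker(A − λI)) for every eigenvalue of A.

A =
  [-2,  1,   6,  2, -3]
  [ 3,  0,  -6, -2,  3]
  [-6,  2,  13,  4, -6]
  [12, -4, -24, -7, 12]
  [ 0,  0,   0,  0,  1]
λ = 1: alg = 5, geom = 4

Step 1 — factor the characteristic polynomial to read off the algebraic multiplicities:
  χ_A(x) = (x - 1)^5

Step 2 — compute geometric multiplicities via the rank-nullity identity g(λ) = n − rank(A − λI):
  rank(A − (1)·I) = 1, so dim ker(A − (1)·I) = n − 1 = 4

Summary:
  λ = 1: algebraic multiplicity = 5, geometric multiplicity = 4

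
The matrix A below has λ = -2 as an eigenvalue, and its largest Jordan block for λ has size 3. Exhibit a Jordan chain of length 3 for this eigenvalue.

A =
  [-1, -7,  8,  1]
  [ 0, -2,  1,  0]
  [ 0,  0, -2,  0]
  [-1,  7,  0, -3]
A Jordan chain for λ = -2 of length 3:
v_1 = (1, 0, 0, -1)ᵀ
v_2 = (8, 1, 0, 0)ᵀ
v_3 = (0, 0, 1, 0)ᵀ

Let N = A − (-2)·I. We want v_3 with N^3 v_3 = 0 but N^2 v_3 ≠ 0; then v_{j-1} := N · v_j for j = 3, …, 2.

Pick v_3 = (0, 0, 1, 0)ᵀ.
Then v_2 = N · v_3 = (8, 1, 0, 0)ᵀ.
Then v_1 = N · v_2 = (1, 0, 0, -1)ᵀ.

Sanity check: (A − (-2)·I) v_1 = (0, 0, 0, 0)ᵀ = 0. ✓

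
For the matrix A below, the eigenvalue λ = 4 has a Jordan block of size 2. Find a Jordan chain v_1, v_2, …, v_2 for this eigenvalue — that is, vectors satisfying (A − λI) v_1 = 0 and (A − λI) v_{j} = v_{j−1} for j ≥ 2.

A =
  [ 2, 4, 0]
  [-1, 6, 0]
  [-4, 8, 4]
A Jordan chain for λ = 4 of length 2:
v_1 = (-2, -1, -4)ᵀ
v_2 = (1, 0, 0)ᵀ

Let N = A − (4)·I. We want v_2 with N^2 v_2 = 0 but N^1 v_2 ≠ 0; then v_{j-1} := N · v_j for j = 2, …, 2.

Pick v_2 = (1, 0, 0)ᵀ.
Then v_1 = N · v_2 = (-2, -1, -4)ᵀ.

Sanity check: (A − (4)·I) v_1 = (0, 0, 0)ᵀ = 0. ✓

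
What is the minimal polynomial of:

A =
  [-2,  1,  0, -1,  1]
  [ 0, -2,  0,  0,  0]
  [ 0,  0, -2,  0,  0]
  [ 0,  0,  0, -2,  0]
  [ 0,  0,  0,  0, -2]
x^2 + 4*x + 4

The characteristic polynomial is χ_A(x) = (x + 2)^5, so the eigenvalues are known. The minimal polynomial is
  m_A(x) = Π_λ (x − λ)^{k_λ}
where k_λ is the size of the *largest* Jordan block for λ (equivalently, the smallest k with (A − λI)^k v = 0 for every generalised eigenvector v of λ).

  λ = -2: largest Jordan block has size 2, contributing (x + 2)^2

So m_A(x) = (x + 2)^2 = x^2 + 4*x + 4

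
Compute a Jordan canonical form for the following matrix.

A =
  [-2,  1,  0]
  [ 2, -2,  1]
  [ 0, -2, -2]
J_3(-2)

The characteristic polynomial is
  det(x·I − A) = x^3 + 6*x^2 + 12*x + 8 = (x + 2)^3

Eigenvalues and multiplicities (the geometric multiplicity of λ is n − rank(A − λI), which equals the number of Jordan blocks for λ):
  λ = -2: algebraic multiplicity = 3, geometric multiplicity = 1

Determining the block sizes for each eigenvalue:
  λ = -2: one block (gm = 1), so the single block has size am = 3 → block sizes [3]

Assembling the blocks gives a Jordan form
J =
  [-2,  1,  0]
  [ 0, -2,  1]
  [ 0,  0, -2]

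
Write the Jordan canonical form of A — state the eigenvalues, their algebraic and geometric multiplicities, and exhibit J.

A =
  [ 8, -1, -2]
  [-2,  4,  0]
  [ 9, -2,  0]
J_3(4)

The characteristic polynomial is
  det(x·I − A) = x^3 - 12*x^2 + 48*x - 64 = (x - 4)^3

Eigenvalues and multiplicities (the geometric multiplicity of λ is n − rank(A − λI), which equals the number of Jordan blocks for λ):
  λ = 4: algebraic multiplicity = 3, geometric multiplicity = 1

Determining the block sizes for each eigenvalue:
  λ = 4: one block (gm = 1), so the single block has size am = 3 → block sizes [3]

Assembling the blocks gives a Jordan form
J =
  [4, 1, 0]
  [0, 4, 1]
  [0, 0, 4]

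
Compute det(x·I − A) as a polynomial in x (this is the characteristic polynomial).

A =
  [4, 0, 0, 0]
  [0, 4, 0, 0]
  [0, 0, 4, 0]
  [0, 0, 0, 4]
x^4 - 16*x^3 + 96*x^2 - 256*x + 256

Expanding det(x·I − A) (e.g. by cofactor expansion or by noting that A is similar to its Jordan form J, which has the same characteristic polynomial as A) gives
  χ_A(x) = x^4 - 16*x^3 + 96*x^2 - 256*x + 256
which factors as (x - 4)^4. The eigenvalues (with algebraic multiplicities) are λ = 4 with multiplicity 4.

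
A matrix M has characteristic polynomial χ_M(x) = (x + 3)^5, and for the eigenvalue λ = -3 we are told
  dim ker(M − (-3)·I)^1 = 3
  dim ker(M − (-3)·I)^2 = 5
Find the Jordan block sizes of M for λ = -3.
Block sizes for λ = -3: [2, 2, 1]

From the dimensions of kernels of powers, the number of Jordan blocks of size at least j is d_j − d_{j−1} where d_j = dim ker(N^j) (with d_0 = 0). Computing the differences gives [3, 2].
The number of blocks of size exactly k is (#blocks of size ≥ k) − (#blocks of size ≥ k + 1), so the partition is: 1 block(s) of size 1, 2 block(s) of size 2.
In nonincreasing order the block sizes are [2, 2, 1].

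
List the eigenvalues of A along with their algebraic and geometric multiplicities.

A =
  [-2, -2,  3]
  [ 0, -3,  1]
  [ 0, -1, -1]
λ = -2: alg = 3, geom = 1

Step 1 — factor the characteristic polynomial to read off the algebraic multiplicities:
  χ_A(x) = (x + 2)^3

Step 2 — compute geometric multiplicities via the rank-nullity identity g(λ) = n − rank(A − λI):
  rank(A − (-2)·I) = 2, so dim ker(A − (-2)·I) = n − 2 = 1

Summary:
  λ = -2: algebraic multiplicity = 3, geometric multiplicity = 1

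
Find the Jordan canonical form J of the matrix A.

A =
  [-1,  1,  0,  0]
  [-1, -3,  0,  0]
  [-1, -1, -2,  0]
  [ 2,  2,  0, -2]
J_2(-2) ⊕ J_1(-2) ⊕ J_1(-2)

The characteristic polynomial is
  det(x·I − A) = x^4 + 8*x^3 + 24*x^2 + 32*x + 16 = (x + 2)^4

Eigenvalues and multiplicities (the geometric multiplicity of λ is n − rank(A − λI), which equals the number of Jordan blocks for λ):
  λ = -2: algebraic multiplicity = 4, geometric multiplicity = 3

Determining the block sizes for each eigenvalue:
  λ = -2: 3 blocks summing to 4 forces exactly one block of size 2 and the rest size 1 → block sizes [2, 1, 1]

Assembling the blocks gives a Jordan form
J =
  [-2,  1,  0,  0]
  [ 0, -2,  0,  0]
  [ 0,  0, -2,  0]
  [ 0,  0,  0, -2]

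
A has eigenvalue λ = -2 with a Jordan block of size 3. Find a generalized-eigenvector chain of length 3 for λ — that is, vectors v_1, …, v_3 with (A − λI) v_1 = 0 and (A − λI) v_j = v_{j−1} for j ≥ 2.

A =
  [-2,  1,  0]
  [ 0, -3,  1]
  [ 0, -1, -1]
A Jordan chain for λ = -2 of length 3:
v_1 = (-1, 0, 0)ᵀ
v_2 = (1, -1, -1)ᵀ
v_3 = (0, 1, 0)ᵀ

Let N = A − (-2)·I. We want v_3 with N^3 v_3 = 0 but N^2 v_3 ≠ 0; then v_{j-1} := N · v_j for j = 3, …, 2.

Pick v_3 = (0, 1, 0)ᵀ.
Then v_2 = N · v_3 = (1, -1, -1)ᵀ.
Then v_1 = N · v_2 = (-1, 0, 0)ᵀ.

Sanity check: (A − (-2)·I) v_1 = (0, 0, 0)ᵀ = 0. ✓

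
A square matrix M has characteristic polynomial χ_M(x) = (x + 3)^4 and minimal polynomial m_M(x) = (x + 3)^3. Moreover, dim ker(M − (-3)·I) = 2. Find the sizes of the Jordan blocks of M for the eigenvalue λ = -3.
Block sizes for λ = -3: [3, 1]

Step 1 — from the characteristic polynomial, algebraic multiplicity of λ = -3 is 4. From dim ker(M − (-3)·I) = 2, there are exactly 2 Jordan blocks for λ = -3.
Step 2 — from the minimal polynomial, the factor (x + 3)^3 tells us the largest block for λ = -3 has size 3.
Step 3 — with total size 4, 2 blocks, and largest block 3, the block sizes (in nonincreasing order) are [3, 1].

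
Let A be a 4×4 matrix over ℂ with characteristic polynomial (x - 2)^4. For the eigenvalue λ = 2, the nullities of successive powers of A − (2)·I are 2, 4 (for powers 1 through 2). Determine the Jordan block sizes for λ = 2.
Block sizes for λ = 2: [2, 2]

From the dimensions of kernels of powers, the number of Jordan blocks of size at least j is d_j − d_{j−1} where d_j = dim ker(N^j) (with d_0 = 0). Computing the differences gives [2, 2].
The number of blocks of size exactly k is (#blocks of size ≥ k) − (#blocks of size ≥ k + 1), so the partition is: 2 block(s) of size 2.
In nonincreasing order the block sizes are [2, 2].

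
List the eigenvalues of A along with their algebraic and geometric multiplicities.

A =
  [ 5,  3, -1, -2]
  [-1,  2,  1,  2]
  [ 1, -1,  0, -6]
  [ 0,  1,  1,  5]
λ = 3: alg = 4, geom = 2

Step 1 — factor the characteristic polynomial to read off the algebraic multiplicities:
  χ_A(x) = (x - 3)^4

Step 2 — compute geometric multiplicities via the rank-nullity identity g(λ) = n − rank(A − λI):
  rank(A − (3)·I) = 2, so dim ker(A − (3)·I) = n − 2 = 2

Summary:
  λ = 3: algebraic multiplicity = 4, geometric multiplicity = 2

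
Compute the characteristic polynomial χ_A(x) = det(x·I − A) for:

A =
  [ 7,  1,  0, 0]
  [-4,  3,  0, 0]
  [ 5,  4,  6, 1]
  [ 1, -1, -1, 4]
x^4 - 20*x^3 + 150*x^2 - 500*x + 625

Expanding det(x·I − A) (e.g. by cofactor expansion or by noting that A is similar to its Jordan form J, which has the same characteristic polynomial as A) gives
  χ_A(x) = x^4 - 20*x^3 + 150*x^2 - 500*x + 625
which factors as (x - 5)^4. The eigenvalues (with algebraic multiplicities) are λ = 5 with multiplicity 4.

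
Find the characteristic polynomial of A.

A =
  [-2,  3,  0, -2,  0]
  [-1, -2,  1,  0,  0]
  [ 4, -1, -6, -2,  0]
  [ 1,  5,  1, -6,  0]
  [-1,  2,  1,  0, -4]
x^5 + 20*x^4 + 160*x^3 + 640*x^2 + 1280*x + 1024

Expanding det(x·I − A) (e.g. by cofactor expansion or by noting that A is similar to its Jordan form J, which has the same characteristic polynomial as A) gives
  χ_A(x) = x^5 + 20*x^4 + 160*x^3 + 640*x^2 + 1280*x + 1024
which factors as (x + 4)^5. The eigenvalues (with algebraic multiplicities) are λ = -4 with multiplicity 5.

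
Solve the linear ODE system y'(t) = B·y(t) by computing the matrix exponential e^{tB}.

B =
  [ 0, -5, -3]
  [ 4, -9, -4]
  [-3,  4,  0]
e^{tB} =
  [-t^2*exp(-3*t) + 3*t*exp(-3*t) + exp(-3*t), 3*t^2*exp(-3*t)/2 - 5*t*exp(-3*t), t^2*exp(-3*t) - 3*t*exp(-3*t)]
  [4*t*exp(-3*t), -6*t*exp(-3*t) + exp(-3*t), -4*t*exp(-3*t)]
  [-t^2*exp(-3*t) - 3*t*exp(-3*t), 3*t^2*exp(-3*t)/2 + 4*t*exp(-3*t), t^2*exp(-3*t) + 3*t*exp(-3*t) + exp(-3*t)]

Strategy: write B = P · J · P⁻¹ where J is a Jordan canonical form, so e^{tB} = P · e^{tJ} · P⁻¹, and e^{tJ} can be computed block-by-block.

B has Jordan form
J =
  [-3,  1,  0]
  [ 0, -3,  1]
  [ 0,  0, -3]
(up to reordering of blocks).

Per-block formulas:
  For a 3×3 Jordan block J_3(-3): exp(t · J_3(-3)) = e^(-3t)·(I + t·N + (t^2/2)·N^2), where N is the 3×3 nilpotent shift.

After assembling e^{tJ} and conjugating by P, we get:

e^{tB} =
  [-t^2*exp(-3*t) + 3*t*exp(-3*t) + exp(-3*t), 3*t^2*exp(-3*t)/2 - 5*t*exp(-3*t), t^2*exp(-3*t) - 3*t*exp(-3*t)]
  [4*t*exp(-3*t), -6*t*exp(-3*t) + exp(-3*t), -4*t*exp(-3*t)]
  [-t^2*exp(-3*t) - 3*t*exp(-3*t), 3*t^2*exp(-3*t)/2 + 4*t*exp(-3*t), t^2*exp(-3*t) + 3*t*exp(-3*t) + exp(-3*t)]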